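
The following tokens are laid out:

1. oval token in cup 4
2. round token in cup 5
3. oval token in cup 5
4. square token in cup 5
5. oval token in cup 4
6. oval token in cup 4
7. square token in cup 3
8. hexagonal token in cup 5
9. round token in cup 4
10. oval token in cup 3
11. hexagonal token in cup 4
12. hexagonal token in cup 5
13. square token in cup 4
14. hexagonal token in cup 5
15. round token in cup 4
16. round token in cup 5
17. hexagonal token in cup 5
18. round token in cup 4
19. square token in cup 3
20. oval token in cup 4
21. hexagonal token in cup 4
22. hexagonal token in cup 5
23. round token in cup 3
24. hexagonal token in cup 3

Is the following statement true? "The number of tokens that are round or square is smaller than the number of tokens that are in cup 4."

False

There are 10 tokens that are round or square.
There are 10 tokens in cup 4.
The claim requires 10 < 10, which does not hold.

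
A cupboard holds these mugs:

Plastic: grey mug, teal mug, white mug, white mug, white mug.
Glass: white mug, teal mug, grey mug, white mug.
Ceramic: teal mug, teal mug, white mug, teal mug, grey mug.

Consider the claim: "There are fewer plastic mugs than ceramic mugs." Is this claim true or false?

There are 5 plastic mugs.
There are 5 ceramic mugs.
The claim requires 5 < 5, which does not hold.

False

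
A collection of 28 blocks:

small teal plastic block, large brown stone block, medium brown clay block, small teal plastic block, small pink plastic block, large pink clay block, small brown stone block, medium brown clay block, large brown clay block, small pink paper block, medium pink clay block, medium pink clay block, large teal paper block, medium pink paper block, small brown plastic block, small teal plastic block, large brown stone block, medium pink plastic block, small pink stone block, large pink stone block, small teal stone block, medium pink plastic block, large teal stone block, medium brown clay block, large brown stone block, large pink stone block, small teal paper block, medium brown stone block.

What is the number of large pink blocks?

3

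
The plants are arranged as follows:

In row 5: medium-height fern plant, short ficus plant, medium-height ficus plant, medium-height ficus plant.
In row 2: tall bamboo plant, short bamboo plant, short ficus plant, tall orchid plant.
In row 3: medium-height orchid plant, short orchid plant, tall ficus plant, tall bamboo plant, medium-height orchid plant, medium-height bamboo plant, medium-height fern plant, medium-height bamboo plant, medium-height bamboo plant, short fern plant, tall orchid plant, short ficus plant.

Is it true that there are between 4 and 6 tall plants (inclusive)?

tall plants: 5.
The claim requires 4 ≤ 5 ≤ 6, which holds.

True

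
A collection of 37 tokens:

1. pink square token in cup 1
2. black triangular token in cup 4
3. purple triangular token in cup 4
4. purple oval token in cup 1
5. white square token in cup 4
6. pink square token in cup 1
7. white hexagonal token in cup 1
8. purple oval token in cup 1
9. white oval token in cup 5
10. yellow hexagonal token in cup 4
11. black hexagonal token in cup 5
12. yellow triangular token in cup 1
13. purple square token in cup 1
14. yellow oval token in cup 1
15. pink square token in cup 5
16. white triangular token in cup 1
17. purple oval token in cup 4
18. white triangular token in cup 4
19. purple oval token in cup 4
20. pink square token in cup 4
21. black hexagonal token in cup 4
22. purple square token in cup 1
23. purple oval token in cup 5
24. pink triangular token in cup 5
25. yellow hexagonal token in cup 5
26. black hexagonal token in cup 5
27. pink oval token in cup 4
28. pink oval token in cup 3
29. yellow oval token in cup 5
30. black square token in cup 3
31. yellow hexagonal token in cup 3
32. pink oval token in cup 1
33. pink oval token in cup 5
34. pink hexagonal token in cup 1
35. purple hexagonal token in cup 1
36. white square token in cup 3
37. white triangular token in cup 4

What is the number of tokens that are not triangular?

Total tokens: 37; with the excluded value: 7; remaining 37 − 7 = 30.

30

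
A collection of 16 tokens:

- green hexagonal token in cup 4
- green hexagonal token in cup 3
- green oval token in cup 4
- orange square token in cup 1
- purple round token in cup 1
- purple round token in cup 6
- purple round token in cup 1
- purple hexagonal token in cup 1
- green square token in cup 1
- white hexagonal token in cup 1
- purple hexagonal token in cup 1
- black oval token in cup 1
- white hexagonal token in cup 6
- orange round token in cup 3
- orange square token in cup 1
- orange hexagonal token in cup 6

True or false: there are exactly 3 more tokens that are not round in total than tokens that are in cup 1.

True

tokens that are not round: 12.
tokens in cup 1: 9.
The claim requires 12 − 9 (= 3) to equal 3, which holds.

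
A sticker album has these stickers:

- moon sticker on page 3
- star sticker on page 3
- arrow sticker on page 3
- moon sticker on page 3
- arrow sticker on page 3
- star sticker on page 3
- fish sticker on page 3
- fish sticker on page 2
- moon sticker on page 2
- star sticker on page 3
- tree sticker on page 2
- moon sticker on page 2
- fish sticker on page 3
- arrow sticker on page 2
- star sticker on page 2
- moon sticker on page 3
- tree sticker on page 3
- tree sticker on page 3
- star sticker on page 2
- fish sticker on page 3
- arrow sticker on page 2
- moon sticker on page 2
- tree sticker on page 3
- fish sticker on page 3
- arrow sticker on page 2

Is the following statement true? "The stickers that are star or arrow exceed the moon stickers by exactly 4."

stickers that are star or arrow: 10.
moon stickers: 6.
The claim requires 10 − 6 (= 4) to equal 4, which holds.

True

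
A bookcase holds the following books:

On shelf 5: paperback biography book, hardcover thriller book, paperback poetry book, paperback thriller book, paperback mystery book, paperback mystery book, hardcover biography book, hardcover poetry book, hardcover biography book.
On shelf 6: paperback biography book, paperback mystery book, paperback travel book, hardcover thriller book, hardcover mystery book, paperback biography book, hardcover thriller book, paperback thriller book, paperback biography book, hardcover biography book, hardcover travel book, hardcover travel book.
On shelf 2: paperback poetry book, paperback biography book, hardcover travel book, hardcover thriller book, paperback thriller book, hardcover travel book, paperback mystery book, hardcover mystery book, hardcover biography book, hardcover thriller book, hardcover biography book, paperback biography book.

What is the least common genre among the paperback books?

Counts by genre (restricted to paperback books): biography 6, mystery 4, thriller 3, poetry 2, travel 1.
The minimum is 1, held uniquely by travel.

travel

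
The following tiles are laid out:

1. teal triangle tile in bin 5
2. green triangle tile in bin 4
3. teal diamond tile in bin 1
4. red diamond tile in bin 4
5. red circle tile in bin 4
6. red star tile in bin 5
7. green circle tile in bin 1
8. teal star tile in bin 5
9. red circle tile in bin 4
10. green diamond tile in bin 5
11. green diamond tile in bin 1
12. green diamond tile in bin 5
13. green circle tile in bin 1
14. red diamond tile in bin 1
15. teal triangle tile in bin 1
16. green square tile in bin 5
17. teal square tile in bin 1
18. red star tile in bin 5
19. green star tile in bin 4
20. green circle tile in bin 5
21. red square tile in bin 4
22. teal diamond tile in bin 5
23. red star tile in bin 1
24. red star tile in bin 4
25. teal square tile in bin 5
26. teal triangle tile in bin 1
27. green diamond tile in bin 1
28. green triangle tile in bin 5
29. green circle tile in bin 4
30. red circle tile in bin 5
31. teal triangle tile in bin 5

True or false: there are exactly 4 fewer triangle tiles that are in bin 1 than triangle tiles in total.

True

There are 2 triangle tiles in bin 1.
There are 6 triangle tiles.
The claim requires 6 − 2 (= 4) to equal 4, which holds.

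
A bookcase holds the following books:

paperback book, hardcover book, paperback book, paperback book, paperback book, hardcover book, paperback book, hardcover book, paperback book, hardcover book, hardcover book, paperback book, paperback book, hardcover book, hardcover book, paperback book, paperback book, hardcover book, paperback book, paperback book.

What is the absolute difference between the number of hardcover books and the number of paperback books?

hardcover books: 8. paperback books: 12.
|8 − 12| = 12 − 8 = 4.

4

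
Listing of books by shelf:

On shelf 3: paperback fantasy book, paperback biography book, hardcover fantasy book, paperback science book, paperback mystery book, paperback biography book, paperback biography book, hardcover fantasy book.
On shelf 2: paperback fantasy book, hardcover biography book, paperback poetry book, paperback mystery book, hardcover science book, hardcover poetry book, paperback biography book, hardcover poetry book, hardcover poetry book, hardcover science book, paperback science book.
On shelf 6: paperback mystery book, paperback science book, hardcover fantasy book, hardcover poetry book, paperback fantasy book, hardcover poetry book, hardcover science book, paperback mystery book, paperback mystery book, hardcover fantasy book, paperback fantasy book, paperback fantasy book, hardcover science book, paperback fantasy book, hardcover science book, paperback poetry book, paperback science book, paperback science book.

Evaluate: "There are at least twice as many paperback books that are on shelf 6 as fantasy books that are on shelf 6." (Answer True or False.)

paperback books on shelf 6: 11.
fantasy books on shelf 6: 6.
The claim requires 11 ≥ 2 × 6 = 12, which does not hold.

False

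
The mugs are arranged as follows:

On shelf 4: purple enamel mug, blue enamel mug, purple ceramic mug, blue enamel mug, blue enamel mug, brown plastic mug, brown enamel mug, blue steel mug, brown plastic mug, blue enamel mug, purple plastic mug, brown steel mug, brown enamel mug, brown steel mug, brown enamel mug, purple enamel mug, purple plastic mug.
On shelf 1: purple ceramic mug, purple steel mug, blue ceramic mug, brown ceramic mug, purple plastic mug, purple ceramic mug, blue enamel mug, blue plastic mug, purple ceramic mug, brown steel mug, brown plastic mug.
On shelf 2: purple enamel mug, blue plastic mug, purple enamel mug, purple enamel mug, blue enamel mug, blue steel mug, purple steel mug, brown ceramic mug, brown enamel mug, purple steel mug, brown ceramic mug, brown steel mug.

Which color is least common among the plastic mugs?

Counts by color (restricted to plastic mugs): purple 3, brown 3, blue 2.
The minimum is 2, held uniquely by blue.

blue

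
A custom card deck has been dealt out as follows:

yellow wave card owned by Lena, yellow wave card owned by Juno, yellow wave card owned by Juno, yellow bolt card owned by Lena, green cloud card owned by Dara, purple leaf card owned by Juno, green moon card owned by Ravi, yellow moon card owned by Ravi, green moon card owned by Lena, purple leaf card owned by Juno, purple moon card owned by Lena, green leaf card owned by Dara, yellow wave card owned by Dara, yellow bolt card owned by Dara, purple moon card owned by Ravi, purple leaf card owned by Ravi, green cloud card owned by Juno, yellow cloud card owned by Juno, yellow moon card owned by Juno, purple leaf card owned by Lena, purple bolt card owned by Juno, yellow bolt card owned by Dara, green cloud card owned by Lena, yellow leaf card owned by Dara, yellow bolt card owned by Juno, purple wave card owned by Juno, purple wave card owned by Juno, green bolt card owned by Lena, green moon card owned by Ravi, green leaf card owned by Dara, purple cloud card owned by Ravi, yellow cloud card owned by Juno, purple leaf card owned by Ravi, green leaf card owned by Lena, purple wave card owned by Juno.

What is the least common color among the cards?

Counts by color: yellow 13, purple 12, green 10.
The minimum is 10, held uniquely by green.

green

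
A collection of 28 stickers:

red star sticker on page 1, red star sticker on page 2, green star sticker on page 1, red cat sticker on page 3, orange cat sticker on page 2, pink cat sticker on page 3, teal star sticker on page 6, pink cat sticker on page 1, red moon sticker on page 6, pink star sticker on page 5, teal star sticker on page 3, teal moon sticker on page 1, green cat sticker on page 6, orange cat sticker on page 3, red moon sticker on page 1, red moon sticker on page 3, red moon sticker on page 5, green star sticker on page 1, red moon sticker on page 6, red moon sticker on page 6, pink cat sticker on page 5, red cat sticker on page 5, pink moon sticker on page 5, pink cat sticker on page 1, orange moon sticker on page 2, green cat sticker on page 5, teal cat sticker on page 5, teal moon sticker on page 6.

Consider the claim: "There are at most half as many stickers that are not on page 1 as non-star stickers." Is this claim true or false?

|stickers that are not on page 1| = 21.
|non-star stickers| = 21.
The claim requires 2 × 21 = 42 ≤ 21, which does not hold.

False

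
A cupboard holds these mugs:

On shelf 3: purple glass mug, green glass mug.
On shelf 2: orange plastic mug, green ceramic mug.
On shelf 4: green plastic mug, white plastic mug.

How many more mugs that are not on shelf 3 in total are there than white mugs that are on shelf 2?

4

mugs that are not on shelf 3: 4.
white mugs on shelf 2: 0.
4 − 0 = 4.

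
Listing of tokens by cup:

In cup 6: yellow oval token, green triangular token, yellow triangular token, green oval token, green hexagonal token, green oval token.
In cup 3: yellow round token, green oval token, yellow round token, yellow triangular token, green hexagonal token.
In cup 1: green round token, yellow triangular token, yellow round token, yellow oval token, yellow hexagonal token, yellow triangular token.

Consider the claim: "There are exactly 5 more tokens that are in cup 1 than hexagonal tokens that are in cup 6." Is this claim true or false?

|tokens in cup 1| = 6.
|hexagonal tokens in cup 6| = 1.
The claim requires 6 − 1 (= 5) to equal 5, which holds.

True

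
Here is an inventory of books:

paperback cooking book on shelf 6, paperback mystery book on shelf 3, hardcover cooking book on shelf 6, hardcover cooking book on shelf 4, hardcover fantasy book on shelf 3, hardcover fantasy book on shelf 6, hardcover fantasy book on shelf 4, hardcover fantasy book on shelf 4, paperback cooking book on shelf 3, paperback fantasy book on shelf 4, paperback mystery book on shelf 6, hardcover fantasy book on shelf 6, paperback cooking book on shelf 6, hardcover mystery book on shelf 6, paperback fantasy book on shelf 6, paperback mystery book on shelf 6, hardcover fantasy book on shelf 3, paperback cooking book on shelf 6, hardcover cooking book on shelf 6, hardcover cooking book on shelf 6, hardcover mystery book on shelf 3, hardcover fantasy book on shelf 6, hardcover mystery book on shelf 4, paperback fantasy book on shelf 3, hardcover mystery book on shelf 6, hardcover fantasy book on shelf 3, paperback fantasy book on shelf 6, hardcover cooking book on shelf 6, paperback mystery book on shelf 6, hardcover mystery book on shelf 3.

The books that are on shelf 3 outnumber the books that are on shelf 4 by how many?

books on shelf 3: 8.
books on shelf 4: 5.
8 − 5 = 3.

3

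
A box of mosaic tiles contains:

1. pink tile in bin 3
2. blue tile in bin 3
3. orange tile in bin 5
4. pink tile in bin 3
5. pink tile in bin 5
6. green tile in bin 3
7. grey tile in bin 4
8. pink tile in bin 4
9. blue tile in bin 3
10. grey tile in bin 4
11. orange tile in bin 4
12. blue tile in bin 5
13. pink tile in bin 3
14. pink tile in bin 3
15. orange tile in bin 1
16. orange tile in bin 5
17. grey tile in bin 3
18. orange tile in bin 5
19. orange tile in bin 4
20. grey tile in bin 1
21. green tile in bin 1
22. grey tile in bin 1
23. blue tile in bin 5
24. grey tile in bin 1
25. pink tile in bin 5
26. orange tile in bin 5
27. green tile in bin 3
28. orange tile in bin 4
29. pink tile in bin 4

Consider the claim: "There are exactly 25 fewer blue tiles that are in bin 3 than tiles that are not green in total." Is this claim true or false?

False

|blue tiles in bin 3| = 2.
|tiles that are not green| = 26.
The claim requires 26 − 2 (= 24) to equal 25, which does not hold.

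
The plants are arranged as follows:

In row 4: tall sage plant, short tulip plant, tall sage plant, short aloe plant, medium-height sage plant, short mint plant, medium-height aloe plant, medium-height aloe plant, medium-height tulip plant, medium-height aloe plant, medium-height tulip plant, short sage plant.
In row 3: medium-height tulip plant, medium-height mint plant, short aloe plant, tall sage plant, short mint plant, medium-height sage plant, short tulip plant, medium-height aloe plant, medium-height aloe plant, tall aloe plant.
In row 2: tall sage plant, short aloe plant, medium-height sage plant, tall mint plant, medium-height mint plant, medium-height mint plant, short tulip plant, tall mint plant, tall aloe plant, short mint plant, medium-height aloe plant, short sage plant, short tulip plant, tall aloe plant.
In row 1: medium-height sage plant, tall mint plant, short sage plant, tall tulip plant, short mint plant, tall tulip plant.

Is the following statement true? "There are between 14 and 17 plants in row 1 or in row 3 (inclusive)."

|plants in row 1 or in row 3| = 16.
The claim requires 14 ≤ 16 ≤ 17, which holds.

True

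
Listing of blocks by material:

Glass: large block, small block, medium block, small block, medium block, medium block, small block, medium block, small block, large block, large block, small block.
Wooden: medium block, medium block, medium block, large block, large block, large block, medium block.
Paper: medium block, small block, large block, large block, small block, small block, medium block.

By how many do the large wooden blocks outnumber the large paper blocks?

1

large wooden blocks: 3.
large paper blocks: 2.
3 − 2 = 1.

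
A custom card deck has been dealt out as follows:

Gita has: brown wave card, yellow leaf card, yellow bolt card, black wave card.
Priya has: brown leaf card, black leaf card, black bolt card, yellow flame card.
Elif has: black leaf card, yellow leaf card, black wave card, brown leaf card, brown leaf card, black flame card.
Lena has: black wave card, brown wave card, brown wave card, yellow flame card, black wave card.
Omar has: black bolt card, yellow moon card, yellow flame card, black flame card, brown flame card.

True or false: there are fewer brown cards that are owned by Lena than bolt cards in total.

True

|brown cards owned by Lena| = 2.
|bolt cards| = 3.
The claim requires 2 < 3, which holds.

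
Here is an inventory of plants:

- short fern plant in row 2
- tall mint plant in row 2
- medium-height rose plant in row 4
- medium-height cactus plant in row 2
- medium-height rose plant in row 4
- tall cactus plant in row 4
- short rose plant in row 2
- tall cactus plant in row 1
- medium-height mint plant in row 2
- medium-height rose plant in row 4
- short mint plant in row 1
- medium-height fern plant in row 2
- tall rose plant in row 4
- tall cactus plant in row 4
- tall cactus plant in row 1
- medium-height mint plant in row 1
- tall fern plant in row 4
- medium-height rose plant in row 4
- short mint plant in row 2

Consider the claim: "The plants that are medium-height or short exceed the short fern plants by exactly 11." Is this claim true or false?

True

There are 12 plants that are medium-height or short.
There is 1 short fern plant.
The claim requires 12 − 1 (= 11) to equal 11, which holds.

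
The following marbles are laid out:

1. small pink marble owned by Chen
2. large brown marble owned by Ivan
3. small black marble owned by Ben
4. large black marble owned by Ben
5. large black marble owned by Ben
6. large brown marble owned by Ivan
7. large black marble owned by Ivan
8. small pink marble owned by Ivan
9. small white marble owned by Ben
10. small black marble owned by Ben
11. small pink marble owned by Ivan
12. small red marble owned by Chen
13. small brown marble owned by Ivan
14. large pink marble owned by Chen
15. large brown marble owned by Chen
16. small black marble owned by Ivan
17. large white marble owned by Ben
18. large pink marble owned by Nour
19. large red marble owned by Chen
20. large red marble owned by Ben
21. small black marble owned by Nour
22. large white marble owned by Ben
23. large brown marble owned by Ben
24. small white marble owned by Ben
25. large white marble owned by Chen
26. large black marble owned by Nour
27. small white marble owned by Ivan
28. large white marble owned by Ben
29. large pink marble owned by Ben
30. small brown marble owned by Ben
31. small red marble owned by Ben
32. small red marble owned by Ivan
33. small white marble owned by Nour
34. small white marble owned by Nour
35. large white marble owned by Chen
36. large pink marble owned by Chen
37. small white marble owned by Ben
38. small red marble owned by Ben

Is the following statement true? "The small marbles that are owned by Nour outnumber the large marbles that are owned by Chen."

|small marbles owned by Nour| = 3.
|large marbles owned by Chen| = 6.
The claim requires 3 > 6, which does not hold.

False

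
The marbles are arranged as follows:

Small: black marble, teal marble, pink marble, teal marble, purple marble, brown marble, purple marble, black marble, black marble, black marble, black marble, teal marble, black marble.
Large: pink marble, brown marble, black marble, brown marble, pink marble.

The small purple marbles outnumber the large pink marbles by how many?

small purple marbles: 2.
large pink marbles: 2.
2 − 2 = 0.

0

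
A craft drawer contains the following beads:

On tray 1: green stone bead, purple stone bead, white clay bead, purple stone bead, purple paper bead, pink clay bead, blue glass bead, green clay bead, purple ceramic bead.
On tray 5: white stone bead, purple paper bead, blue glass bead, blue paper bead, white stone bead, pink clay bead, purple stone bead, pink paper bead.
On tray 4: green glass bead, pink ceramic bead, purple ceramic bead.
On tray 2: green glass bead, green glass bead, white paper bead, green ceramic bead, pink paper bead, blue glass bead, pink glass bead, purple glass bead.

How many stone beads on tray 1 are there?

3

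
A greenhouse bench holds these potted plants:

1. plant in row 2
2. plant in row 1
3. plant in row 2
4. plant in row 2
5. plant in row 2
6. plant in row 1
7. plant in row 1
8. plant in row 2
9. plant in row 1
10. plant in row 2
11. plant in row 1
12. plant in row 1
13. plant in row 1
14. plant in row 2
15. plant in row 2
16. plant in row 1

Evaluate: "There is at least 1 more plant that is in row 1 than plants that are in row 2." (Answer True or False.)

|plants in row 1| = 8.
|plants in row 2| = 8.
The claim requires 8 − 8 = 0 ≥ 1, which does not hold.

False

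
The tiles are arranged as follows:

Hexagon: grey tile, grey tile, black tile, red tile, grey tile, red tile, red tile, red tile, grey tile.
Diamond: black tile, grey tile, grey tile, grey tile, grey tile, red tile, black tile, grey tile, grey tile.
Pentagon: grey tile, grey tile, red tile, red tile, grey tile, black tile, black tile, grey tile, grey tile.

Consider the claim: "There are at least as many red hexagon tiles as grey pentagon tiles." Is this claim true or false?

red hexagon tiles: 4.
grey pentagon tiles: 5.
The claim requires 4 ≥ 5, which does not hold.

False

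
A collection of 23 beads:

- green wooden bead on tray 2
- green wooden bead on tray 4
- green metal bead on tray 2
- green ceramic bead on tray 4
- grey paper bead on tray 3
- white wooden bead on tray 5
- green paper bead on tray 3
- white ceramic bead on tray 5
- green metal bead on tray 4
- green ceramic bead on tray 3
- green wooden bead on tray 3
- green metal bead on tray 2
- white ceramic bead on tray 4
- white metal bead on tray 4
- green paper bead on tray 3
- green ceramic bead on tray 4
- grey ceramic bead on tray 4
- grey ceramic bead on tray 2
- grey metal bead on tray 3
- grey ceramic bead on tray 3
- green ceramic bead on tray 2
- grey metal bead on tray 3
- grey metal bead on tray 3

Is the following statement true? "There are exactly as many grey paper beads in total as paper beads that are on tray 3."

False

There is 1 grey paper bead.
There are 3 paper beads on tray 3.
The claim requires 1 = 3, which does not hold.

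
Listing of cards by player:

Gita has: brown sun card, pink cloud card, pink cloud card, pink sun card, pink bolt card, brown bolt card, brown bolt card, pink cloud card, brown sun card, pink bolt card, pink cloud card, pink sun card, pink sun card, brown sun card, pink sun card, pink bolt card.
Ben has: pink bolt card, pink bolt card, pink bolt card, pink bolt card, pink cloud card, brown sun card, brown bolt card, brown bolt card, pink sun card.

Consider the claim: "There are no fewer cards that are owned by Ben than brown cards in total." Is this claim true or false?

cards owned by Ben: 9.
brown cards: 8.
The claim requires 9 ≥ 8, which holds.

True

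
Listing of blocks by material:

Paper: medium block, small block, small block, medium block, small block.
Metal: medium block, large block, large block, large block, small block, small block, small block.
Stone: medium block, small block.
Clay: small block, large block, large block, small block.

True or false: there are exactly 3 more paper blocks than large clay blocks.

True

There are 5 paper blocks.
There are 2 large clay blocks.
The claim requires 5 − 2 (= 3) to equal 3, which holds.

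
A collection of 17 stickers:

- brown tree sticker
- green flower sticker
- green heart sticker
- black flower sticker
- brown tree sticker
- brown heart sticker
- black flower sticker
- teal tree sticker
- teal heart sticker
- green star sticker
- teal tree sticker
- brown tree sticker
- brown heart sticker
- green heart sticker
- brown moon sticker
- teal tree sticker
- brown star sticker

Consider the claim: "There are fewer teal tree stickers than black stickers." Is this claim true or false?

False

teal tree stickers: 3.
black stickers: 2.
The claim requires 3 < 2, which does not hold.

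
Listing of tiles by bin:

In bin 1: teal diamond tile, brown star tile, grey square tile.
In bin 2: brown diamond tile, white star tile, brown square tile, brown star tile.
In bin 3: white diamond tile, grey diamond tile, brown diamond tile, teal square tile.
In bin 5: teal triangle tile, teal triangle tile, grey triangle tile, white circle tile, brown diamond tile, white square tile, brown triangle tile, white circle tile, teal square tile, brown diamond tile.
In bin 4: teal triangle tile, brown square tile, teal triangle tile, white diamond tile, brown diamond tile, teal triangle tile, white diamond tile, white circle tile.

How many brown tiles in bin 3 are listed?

1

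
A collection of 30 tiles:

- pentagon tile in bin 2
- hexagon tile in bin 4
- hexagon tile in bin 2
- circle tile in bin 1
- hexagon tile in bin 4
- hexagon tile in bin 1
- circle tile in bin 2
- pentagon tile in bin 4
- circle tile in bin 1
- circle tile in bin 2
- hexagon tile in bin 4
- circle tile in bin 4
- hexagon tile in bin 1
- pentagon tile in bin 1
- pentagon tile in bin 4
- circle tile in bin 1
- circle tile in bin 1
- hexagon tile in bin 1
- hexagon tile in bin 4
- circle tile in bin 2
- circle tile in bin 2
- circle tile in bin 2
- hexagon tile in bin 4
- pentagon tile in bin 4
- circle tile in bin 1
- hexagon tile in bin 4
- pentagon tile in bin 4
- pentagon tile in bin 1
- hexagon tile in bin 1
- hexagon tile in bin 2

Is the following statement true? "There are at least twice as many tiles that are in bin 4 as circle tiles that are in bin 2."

True

|tiles in bin 4| = 11.
|circle tiles in bin 2| = 5.
The claim requires 11 ≥ 2 × 5 = 10, which holds.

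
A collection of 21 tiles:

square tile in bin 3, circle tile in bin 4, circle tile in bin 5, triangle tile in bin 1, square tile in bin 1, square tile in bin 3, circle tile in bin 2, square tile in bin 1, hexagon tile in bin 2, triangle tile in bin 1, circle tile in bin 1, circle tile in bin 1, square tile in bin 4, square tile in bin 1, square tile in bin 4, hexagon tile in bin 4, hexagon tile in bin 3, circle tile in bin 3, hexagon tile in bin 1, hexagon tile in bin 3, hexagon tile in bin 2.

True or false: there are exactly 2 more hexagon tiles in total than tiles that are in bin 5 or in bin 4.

False

hexagon tiles: 6.
tiles in bin 5 or in bin 4: 5.
The claim requires 6 − 5 (= 1) to equal 2, which does not hold.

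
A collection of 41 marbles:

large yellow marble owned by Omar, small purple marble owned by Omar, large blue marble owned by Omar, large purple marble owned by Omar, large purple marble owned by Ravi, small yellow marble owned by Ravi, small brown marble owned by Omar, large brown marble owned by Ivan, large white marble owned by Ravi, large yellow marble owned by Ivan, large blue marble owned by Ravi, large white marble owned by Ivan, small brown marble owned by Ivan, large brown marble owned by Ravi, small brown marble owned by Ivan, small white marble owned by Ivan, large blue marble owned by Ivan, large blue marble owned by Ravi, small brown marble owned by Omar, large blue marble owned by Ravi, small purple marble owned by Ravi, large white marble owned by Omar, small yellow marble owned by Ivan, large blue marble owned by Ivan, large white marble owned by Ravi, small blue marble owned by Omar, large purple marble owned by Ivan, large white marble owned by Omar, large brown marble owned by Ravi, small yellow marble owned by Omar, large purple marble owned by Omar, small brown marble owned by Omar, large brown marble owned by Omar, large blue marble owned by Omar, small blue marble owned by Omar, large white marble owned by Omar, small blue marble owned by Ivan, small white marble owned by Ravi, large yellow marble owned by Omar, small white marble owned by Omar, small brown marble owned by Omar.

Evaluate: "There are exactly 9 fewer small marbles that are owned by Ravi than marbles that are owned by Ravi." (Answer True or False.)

False

|small marbles owned by Ravi| = 3.
|marbles owned by Ravi| = 11.
The claim requires 11 − 3 (= 8) to equal 9, which does not hold.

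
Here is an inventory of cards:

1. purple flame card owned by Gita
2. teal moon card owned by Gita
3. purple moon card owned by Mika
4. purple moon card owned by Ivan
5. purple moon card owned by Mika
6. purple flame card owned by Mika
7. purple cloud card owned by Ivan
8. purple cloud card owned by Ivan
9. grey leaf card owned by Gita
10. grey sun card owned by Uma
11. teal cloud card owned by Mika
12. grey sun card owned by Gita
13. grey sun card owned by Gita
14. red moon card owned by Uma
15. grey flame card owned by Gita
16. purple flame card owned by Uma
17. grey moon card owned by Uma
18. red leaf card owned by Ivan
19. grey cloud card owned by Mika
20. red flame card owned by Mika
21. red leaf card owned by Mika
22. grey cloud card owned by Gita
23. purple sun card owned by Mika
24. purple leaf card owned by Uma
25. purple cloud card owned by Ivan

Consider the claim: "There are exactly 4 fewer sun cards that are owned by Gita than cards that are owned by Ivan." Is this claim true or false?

False

Count of sun cards owned by Gita: 2.
Count of cards owned by Ivan: 5.
The claim requires 5 − 2 (= 3) to equal 4, which does not hold.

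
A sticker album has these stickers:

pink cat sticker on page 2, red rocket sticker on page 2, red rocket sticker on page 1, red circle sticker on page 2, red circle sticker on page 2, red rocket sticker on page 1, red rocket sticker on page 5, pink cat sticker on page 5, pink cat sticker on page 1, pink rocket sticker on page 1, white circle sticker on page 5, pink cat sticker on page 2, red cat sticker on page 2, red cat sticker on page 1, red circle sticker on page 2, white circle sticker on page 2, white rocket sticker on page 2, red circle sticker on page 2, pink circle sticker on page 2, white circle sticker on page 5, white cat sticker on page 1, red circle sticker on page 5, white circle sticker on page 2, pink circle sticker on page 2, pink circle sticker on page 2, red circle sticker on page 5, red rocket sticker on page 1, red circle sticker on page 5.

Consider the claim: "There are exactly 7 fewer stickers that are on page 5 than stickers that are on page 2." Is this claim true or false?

stickers on page 5: 7.
stickers on page 2: 14.
The claim requires 14 − 7 (= 7) to equal 7, which holds.

True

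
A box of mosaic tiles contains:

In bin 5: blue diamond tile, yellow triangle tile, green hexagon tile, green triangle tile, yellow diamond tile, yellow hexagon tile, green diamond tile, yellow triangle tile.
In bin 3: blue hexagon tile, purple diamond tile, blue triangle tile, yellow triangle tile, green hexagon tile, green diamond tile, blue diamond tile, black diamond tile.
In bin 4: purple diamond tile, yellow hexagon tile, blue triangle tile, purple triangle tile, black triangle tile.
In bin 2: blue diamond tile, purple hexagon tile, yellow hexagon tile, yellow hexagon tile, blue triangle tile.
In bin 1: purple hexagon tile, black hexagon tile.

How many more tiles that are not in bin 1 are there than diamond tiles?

17

tiles that are not in bin 1: 26.
diamond tiles: 9.
26 − 9 = 17.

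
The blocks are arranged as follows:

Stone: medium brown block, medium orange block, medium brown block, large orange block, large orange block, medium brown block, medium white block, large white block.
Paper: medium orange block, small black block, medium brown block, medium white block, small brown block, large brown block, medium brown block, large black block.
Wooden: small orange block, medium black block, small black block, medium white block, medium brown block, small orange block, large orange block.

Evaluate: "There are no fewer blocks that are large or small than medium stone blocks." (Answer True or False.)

|blocks that are large or small| = 11.
|medium stone blocks| = 5.
The claim requires 11 ≥ 5, which holds.

True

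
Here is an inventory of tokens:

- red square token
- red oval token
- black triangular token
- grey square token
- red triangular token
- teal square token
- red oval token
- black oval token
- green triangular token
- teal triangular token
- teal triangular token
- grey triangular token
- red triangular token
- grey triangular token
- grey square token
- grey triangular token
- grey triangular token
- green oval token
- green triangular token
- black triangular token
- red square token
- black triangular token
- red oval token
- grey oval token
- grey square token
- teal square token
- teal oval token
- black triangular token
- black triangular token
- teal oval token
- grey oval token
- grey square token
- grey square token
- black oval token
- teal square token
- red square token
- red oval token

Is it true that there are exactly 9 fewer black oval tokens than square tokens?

|black oval tokens| = 2.
|square tokens| = 11.
The claim requires 11 − 2 (= 9) to equal 9, which holds.

True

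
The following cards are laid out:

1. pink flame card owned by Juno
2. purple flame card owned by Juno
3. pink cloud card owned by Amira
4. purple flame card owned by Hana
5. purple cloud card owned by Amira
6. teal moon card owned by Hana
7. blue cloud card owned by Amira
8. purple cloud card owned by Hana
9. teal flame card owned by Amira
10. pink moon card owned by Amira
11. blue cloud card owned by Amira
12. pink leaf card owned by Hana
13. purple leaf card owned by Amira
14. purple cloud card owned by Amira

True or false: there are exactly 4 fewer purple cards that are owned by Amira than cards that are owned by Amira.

|purple cards owned by Amira| = 3.
|cards owned by Amira| = 8.
The claim requires 8 − 3 (= 5) to equal 4, which does not hold.

False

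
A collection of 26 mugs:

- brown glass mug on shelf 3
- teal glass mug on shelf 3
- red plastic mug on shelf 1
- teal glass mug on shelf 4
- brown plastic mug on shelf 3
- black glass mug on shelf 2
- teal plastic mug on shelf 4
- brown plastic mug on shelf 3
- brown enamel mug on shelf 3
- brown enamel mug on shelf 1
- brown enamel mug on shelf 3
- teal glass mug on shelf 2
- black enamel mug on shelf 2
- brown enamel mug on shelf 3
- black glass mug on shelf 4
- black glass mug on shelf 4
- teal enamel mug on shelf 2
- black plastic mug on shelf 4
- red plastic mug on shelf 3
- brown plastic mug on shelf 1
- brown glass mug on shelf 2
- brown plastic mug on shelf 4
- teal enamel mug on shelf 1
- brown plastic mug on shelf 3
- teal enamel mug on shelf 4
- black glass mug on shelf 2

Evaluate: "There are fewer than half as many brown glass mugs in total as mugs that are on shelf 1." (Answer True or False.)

brown glass mugs: 2.
mugs on shelf 1: 4.
The claim requires 2 × 2 = 4 < 4, which does not hold.

False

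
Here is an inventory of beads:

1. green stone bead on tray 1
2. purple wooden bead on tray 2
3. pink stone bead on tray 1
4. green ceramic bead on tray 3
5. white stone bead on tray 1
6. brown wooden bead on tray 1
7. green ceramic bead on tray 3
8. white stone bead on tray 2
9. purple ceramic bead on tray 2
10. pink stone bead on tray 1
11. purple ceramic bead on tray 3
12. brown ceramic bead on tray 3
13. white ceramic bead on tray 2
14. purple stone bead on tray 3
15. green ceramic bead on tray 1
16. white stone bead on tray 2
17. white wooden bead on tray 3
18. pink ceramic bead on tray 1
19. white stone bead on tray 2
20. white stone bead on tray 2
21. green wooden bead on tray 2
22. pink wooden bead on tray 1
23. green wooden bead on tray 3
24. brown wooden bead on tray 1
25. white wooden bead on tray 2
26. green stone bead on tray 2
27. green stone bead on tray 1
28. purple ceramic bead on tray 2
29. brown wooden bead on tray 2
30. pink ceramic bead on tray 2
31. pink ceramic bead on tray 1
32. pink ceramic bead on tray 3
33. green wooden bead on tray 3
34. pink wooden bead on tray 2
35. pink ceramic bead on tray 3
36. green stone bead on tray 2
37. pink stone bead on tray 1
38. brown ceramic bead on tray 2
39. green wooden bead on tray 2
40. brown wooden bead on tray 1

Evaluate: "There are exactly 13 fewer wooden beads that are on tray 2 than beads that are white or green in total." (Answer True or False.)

wooden beads on tray 2: 6.
beads that are white or green: 19.
The claim requires 19 − 6 (= 13) to equal 13, which holds.

True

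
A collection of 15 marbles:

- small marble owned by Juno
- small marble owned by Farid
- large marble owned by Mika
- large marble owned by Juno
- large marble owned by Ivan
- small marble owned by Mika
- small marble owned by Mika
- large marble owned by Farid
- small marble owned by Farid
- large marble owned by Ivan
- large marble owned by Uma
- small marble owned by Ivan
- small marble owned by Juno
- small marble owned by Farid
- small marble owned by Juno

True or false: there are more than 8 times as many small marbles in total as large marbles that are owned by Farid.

True

There are 9 small marbles.
Count of large marbles owned by Farid: 1.
The claim requires 9 > 8 × 1 = 8, which holds.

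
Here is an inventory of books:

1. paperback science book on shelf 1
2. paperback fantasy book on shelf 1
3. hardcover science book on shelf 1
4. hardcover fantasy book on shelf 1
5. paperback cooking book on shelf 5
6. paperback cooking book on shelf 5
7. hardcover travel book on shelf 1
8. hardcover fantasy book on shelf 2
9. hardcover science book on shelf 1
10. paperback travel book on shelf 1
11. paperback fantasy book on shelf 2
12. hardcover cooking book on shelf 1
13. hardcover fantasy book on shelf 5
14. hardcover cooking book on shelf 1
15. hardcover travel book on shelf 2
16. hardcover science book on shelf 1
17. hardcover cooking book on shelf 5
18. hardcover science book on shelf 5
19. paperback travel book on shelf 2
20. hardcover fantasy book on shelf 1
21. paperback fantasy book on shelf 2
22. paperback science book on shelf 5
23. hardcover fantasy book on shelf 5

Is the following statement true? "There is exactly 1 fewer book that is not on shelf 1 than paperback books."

There are 12 books that are not on shelf 1.
There are 9 paperback books.
The claim requires 9 − 12 (= -3) to equal 1, which does not hold.

False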